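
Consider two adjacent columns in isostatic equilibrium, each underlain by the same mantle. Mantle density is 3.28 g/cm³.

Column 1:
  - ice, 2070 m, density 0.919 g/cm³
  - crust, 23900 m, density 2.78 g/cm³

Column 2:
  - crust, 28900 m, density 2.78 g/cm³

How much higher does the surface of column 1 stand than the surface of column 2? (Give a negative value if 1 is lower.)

For any compensation level in the mantle, the mantle terms cancel and isostasy reduces to e = (Σt_1 − Σt_2) − (Σ(ρt)_1 − Σ(ρt)_2) / ρ_m.
Σt_1 = 25970 m; Σt_2 = 28900 m; Σ(ρt)_1 = 68344.33; Σ(ρt)_2 = 80342 (in m·g/cm³).
e = (25970 − 28900) − (68344.33 − 80342) / 3.28 = 728 m.

728 m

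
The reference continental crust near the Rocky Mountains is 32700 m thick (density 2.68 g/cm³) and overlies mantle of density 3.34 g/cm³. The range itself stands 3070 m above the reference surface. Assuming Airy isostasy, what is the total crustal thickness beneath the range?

Root depth r = h ρ_c / (ρ_m − ρ_c) = 3070 m × 2.68 / 0.66 = 12470 m.
Total thickness = T + h + r = 32700 m + 3070 m + 12470 m = 48200 m.

48200 m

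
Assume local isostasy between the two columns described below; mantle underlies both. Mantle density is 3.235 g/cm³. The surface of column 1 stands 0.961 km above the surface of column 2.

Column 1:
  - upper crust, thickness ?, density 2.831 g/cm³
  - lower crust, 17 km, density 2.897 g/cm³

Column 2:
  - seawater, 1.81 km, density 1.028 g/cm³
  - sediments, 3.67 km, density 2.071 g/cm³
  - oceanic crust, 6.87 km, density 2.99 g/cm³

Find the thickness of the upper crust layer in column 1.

Take the compensation level at the base of the deeper column (depth z_c below the surface of column 1) and equate Σ ρ_i t_i down to z_c; mantle fills any gap and the z_c terms cancel.
Column 1: x×2.831 + 17×2.897 + (z_c − 17 − x)×3.235
Column 2: 0.961×0 + 1.81×1.028 + 3.67×2.071 + 6.87×2.99 + (z_c − 0.961 − 12.35)×3.235
The z_c×3.235 term appears on both sides and cancels. Collect the known terms of each column as K = Σ(ρt)_known − 3.235 × (depth of known layers): K_1 = 49.249 − 3.235×17 = −5.746; K_2 = 30.00255 − 3.235×(0.961 + 12.35) = −13.058535.
Balance: K_1 − x×(3.235 − 2.831) = K_2, so x = (K_1 − K_2)/(3.235 − 2.831) = 7.31253/0.404 = 18.1 km.

18.1 km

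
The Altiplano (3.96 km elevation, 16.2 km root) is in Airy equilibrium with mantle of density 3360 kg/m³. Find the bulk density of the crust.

2700 kg/m³

ρ_c h = (ρ_m − ρ_c) r → ρ_c (h + r) = ρ_m r → ρ_c = ρ_m r / (h + r).
ρ_c = 3360 × 16.2 km / (3.96 km + 16.2 km) = 2700 kg/m³.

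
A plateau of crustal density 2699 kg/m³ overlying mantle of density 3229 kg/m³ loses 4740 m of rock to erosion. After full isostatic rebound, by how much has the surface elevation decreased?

778 m

Rebound u = e ρ_c/ρ_m = 4740 m × 2699/3229 = 3962 m.
Net surface drop = e − u = 4740 m − 3962 m = e (ρ_m − ρ_c)/ρ_m = 778 m.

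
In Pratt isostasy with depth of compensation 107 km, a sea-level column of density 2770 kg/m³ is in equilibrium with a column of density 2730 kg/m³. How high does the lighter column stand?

1.57 km

ρ_ref D = ρ (D + h) → h = D (ρ_ref − ρ)/ρ.
h = 107 km × (2770 − 2730)/2730 = 1.57 km.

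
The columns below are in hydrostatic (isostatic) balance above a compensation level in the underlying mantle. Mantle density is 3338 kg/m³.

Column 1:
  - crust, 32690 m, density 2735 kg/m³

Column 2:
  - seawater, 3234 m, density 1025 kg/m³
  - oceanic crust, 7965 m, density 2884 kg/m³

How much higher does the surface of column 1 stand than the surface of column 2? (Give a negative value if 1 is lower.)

2580 m

For any compensation level in the mantle, the mantle terms cancel and isostasy reduces to e = (Σt_1 − Σt_2) − (Σ(ρt)_1 − Σ(ρt)_2) / ρ_m.
Σt_1 = 32690 m; Σt_2 = 11199 m; Σ(ρt)_1 = 89407150; Σ(ρt)_2 = 26285910 (in m·kg/m³).
e = (32690 − 11199) − (89407150 − 26285910) / 3338 = 2580 m.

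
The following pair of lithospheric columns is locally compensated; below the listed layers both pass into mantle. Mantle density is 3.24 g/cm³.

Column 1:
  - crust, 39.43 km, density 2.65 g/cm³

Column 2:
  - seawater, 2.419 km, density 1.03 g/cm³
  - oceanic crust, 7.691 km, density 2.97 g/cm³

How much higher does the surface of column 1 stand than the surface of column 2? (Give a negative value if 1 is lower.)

For any compensation level in the mantle, the mantle terms cancel and isostasy reduces to e = (Σt_1 − Σt_2) − (Σ(ρt)_1 − Σ(ρt)_2) / ρ_m.
Σt_1 = 39.43 km; Σt_2 = 10.11 km; Σ(ρt)_1 = 104.4895; Σ(ρt)_2 = 25.33384 (in km·g/cm³).
e = (39.43 − 10.11) − (104.4895 − 25.33384) / 3.24 = 4.89 km.

4.89 km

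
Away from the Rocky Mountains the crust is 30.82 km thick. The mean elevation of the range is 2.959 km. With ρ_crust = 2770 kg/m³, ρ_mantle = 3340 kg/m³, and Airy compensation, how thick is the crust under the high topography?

Root depth r = h ρ_c / (ρ_m − ρ_c) = 2.959 km × 2770 / 570 = 14.38 km.
Total thickness = T + h + r = 30.82 km + 2.959 km + 14.38 km = 48.2 km.

48.2 km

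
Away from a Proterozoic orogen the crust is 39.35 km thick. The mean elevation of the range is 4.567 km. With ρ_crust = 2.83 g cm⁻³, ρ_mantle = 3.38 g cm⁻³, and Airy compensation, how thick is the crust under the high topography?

67.4 km

Root depth r = h ρ_c / (ρ_m − ρ_c) = 4.567 km × 2.83 / 0.55 = 23.5 km.
Total thickness = T + h + r = 39.35 km + 4.567 km + 23.5 km = 67.4 km.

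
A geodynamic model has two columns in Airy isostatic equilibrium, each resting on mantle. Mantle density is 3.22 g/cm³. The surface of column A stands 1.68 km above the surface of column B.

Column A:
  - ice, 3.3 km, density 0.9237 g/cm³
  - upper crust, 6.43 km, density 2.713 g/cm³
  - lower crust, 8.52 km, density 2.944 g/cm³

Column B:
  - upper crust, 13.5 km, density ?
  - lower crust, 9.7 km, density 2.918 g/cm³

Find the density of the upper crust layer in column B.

Take the compensation level at the base of the deeper column (depth z_c below the surface of column A) and equate Σ ρ_i t_i down to z_c; mantle fills any gap and the z_c terms cancel.
Column A: 3.3×0.9237 + 6.43×2.713 + 8.52×2.944 + (z_c − 18.25)×3.22
Column B: 1.68×0 + 13.5×ρ + 9.7×2.918 + (z_c − 1.68 − 23.2)×3.22
The z_c×3.22 term appears on both sides and cancels. Collect the known terms of each column as K = Σ(ρt)_known − 3.22 × (depth of known layers): K_A = 45.57568 − 3.22×18.25 = −13.18932; K_B = 28.3046 − 3.22×(1.68 + 23.2) = −51.809.
Balance: K_A = K_B + 13.5×ρ, so ρ = (K_A − K_B)/13.5 = 38.6197/13.5 = 2.86 g/cm³.

2.86 g/cm³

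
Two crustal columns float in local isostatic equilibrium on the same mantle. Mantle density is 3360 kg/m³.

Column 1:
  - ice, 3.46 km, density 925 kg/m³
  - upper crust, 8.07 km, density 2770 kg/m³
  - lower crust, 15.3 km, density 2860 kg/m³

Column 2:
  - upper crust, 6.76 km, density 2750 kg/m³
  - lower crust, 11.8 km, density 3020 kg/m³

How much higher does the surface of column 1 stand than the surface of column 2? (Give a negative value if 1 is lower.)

For any compensation level in the mantle, the mantle terms cancel and isostasy reduces to e = (Σt_1 − Σt_2) − (Σ(ρt)_1 − Σ(ρt)_2) / ρ_m.
Σt_1 = 26.83 km; Σt_2 = 18.56 km; Σ(ρt)_1 = 69312.4; Σ(ρt)_2 = 54226 (in km·kg/m³).
e = (26.83 − 18.56) − (69312.4 − 54226) / 3360 = 3.78 km.

3.78 km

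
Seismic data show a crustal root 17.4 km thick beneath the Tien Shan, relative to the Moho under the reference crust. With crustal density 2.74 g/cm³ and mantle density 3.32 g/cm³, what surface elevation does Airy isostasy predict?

By Archimedes' principle applied to the lithosphere: ρ_c h = (ρ_m − ρ_c) r.
h = r (ρ_m − ρ_c) / ρ_c = 17.4 km × (3.32 − 2.74) / 2.74 = 3.68 km.

3.68 km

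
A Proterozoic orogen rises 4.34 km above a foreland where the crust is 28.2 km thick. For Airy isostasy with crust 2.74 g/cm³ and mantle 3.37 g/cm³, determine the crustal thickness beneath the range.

Root depth r = h ρ_c / (ρ_m − ρ_c) = 4.34 km × 2.74 / 0.63 = 18.88 km.
Total thickness = T + h + r = 28.2 km + 4.34 km + 18.88 km = 51.4 km.

51.4 km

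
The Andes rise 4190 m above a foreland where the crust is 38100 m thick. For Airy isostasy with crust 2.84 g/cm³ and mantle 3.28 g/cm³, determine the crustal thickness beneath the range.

Root depth r = h ρ_c / (ρ_m − ρ_c) = 4190 m × 2.84 / 0.44 = 27040 m.
Total thickness = T + h + r = 38100 m + 4190 m + 27040 m = 69300 m.

69300 m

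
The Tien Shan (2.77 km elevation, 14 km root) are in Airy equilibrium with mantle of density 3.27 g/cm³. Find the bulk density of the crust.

ρ_c h = (ρ_m − ρ_c) r → ρ_c (h + r) = ρ_m r → ρ_c = ρ_m r / (h + r).
ρ_c = 3.27 × 14 km / (2.77 km + 14 km) = 2.73 g/cm³.

2.73 g/cm³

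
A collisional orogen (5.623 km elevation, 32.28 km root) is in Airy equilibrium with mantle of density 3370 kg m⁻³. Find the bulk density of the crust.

2870 kg m⁻³

ρ_c h = (ρ_m − ρ_c) r → ρ_c (h + r) = ρ_m r → ρ_c = ρ_m r / (h + r).
ρ_c = 3370 × 32.28 km / (5.623 km + 32.28 km) = 2870 kg m⁻³.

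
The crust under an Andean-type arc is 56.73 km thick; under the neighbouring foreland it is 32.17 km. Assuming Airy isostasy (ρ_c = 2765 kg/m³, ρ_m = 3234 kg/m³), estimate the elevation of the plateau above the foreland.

Excess crust Δ = 56.73 km − 32.17 km = 24.56 km, split between elevation h and root r with h + r = Δ.
Airy balance ρ_c h = (ρ_m − ρ_c) r gives r = h ρ_c/(ρ_m − ρ_c), so h (1 + ρ_c/(ρ_m − ρ_c)) = Δ, i.e. h = Δ (ρ_m − ρ_c)/ρ_m.
h = 24.56 km × 469/3234 = 3.56 km.

3.56 km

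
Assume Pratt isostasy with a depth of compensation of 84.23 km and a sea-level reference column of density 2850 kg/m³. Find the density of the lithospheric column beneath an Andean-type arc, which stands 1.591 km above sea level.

2800 kg/m³

Pratt balance: ρ_ref D = ρ (D + h).
ρ = ρ_ref D/(D + h) = 2850 × 84.23 km/(84.23 km + 1.591 km) = 2800 kg/m³.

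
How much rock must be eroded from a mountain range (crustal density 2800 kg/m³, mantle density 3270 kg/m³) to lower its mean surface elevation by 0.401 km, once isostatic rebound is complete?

Net drop Δ = e − u = e − e ρ_c/ρ_m = e (ρ_m − ρ_c)/ρ_m.
e = Δ ρ_m/(ρ_m − ρ_c) = 0.401 km × 3270/470 = 2.79 km.

2.79 km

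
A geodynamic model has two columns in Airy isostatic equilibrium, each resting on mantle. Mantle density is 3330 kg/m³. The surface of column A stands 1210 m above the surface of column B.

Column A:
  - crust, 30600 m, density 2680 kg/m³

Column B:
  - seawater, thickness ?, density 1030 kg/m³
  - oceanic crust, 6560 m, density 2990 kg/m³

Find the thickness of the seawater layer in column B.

Take the compensation level at the base of the deeper column (depth z_c below the surface of column A) and equate Σ ρ_i t_i down to z_c; mantle fills any gap and the z_c terms cancel.
Column A: 30600×2680 + (z_c − 30600)×3330
Column B: 1210×0 + x×1030 + 6560×2990 + (z_c − 1210 − 6560 − x)×3330
The z_c×3330 term appears on both sides and cancels. Collect the known terms of each column as K = Σ(ρt)_known − 3330 × (depth of known layers): K_A = 82008000 − 3330×30600 = −19890000; K_B = 19614400 − 3330×(1210 + 6560) = −6259700.
Balance: K_A = K_B − x×(3330 − 1030), so x = (K_B − K_A)/(3330 − 1030) = 13630300/2300 = 5930 m.

5930 m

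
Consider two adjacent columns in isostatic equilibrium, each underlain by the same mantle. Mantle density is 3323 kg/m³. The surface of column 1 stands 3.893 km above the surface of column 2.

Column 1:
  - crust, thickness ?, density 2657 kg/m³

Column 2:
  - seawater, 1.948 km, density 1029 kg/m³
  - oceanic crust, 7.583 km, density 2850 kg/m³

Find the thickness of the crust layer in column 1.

Take the compensation level at the base of the deeper column (depth z_c below the surface of column 1) and equate Σ ρ_i t_i down to z_c; mantle fills any gap and the z_c terms cancel.
Column 1: x×2657 + (z_c − 0 − x)×3323
Column 2: 3.893×0 + 1.948×1029 + 7.583×2850 + (z_c − 3.893 − 9.531)×3323
The z_c×3323 term appears on both sides and cancels. Collect the known terms of each column as K = Σ(ρt)_known − 3323 × (depth of known layers): K_1 = 0 − 3323×0 = 0; K_2 = 23616.042 − 3323×(3.893 + 9.531) = −20991.91.
Balance: K_1 − x×(3323 − 2657) = K_2, so x = (K_1 − K_2)/(3323 − 2657) = 20991.9/666 = 31.5 km.

31.5 km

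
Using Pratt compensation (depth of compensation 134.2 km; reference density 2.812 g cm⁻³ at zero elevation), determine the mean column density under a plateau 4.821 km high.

2.71 g cm⁻³

Pratt balance: ρ_ref D = ρ (D + h).
ρ = ρ_ref D/(D + h) = 2.812 × 134.2 km/(134.2 km + 4.821 km) = 2.71 g cm⁻³.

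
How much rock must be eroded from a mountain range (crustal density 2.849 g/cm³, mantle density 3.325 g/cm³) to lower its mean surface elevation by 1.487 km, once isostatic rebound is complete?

10.4 km

Net drop Δ = e − u = e − e ρ_c/ρ_m = e (ρ_m − ρ_c)/ρ_m.
e = Δ ρ_m/(ρ_m − ρ_c) = 1.487 km × 3.325/0.476 = 10.4 km.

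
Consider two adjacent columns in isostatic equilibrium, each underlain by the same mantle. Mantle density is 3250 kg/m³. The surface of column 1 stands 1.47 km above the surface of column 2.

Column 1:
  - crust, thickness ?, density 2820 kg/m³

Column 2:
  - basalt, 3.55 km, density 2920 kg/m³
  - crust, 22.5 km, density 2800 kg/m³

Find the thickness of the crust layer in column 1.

37.4 km

Take the compensation level at the base of the deeper column (depth z_c below the surface of column 1) and equate Σ ρ_i t_i down to z_c; mantle fills any gap and the z_c terms cancel.
Column 1: x×2820 + (z_c − 0 − x)×3250
Column 2: 1.47×0 + 3.55×2920 + 22.5×2800 + (z_c − 1.47 − 26.05)×3250
The z_c×3250 term appears on both sides and cancels. Collect the known terms of each column as K = Σ(ρt)_known − 3250 × (depth of known layers): K_1 = 0 − 3250×0 = 0; K_2 = 73366 − 3250×(1.47 + 26.05) = −16074.
Balance: K_1 − x×(3250 − 2820) = K_2, so x = (K_1 − K_2)/(3250 − 2820) = 16074/430 = 37.4 km.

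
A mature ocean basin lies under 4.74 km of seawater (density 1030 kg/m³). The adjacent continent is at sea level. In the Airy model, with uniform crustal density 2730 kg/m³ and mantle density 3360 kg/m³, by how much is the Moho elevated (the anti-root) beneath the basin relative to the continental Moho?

12.8 km

Equating mass per unit area of the two columns: replacing crust with seawater at the top is compensated by replacing crust with mantle at the base: d (ρ_c − ρ_w) = a (ρ_m − ρ_c).
a = d (ρ_c − ρ_w)/(ρ_m − ρ_c) = 4.74 km × 1700/630 = 12.8 km.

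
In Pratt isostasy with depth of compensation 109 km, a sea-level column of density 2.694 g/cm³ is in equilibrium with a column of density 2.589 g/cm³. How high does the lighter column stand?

ρ_ref D = ρ (D + h) → h = D (ρ_ref − ρ)/ρ.
h = 109 km × (2.694 − 2.589)/2.589 = 4.42 km.

4.42 km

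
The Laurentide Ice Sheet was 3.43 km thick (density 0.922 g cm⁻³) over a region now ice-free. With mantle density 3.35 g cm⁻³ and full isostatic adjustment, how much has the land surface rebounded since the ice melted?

0.944 km

Removing the load lets mantle flow back in; uplift u satisfies ρ_ice t = ρ_m u.
u = t ρ_ice/ρ_m = 3.43 km × 0.922/3.35 = 0.944 km.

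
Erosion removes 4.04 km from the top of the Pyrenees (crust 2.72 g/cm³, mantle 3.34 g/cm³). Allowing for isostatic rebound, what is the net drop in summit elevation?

Rebound u = e ρ_c/ρ_m = 4.04 km × 2.72/3.34 = 3.29 km.
Net surface drop = e − u = 4.04 km − 3.29 km = e (ρ_m − ρ_c)/ρ_m = 0.75 km.

0.75 km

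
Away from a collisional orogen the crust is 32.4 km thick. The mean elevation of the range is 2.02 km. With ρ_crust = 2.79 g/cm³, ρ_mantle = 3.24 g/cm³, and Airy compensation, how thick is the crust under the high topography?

46.9 km

Root depth r = h ρ_c / (ρ_m − ρ_c) = 2.02 km × 2.79 / 0.45 = 12.52 km.
Total thickness = T + h + r = 32.4 km + 2.02 km + 12.52 km = 46.9 km.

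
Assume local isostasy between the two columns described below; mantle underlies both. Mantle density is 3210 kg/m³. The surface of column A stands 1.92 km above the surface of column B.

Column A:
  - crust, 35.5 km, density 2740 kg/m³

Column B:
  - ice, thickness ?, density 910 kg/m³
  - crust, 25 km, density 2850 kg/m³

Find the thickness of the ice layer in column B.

0.662 km

Take the compensation level at the base of the deeper column (depth z_c below the surface of column A) and equate Σ ρ_i t_i down to z_c; mantle fills any gap and the z_c terms cancel.
Column A: 35.5×2740 + (z_c − 35.5)×3210
Column B: 1.92×0 + x×910 + 25×2850 + (z_c − 1.92 − 25 − x)×3210
The z_c×3210 term appears on both sides and cancels. Collect the known terms of each column as K = Σ(ρt)_known − 3210 × (depth of known layers): K_A = 97270 − 3210×35.5 = −16685; K_B = 71250 − 3210×(1.92 + 25) = −15163.2.
Balance: K_A = K_B − x×(3210 − 910), so x = (K_B − K_A)/(3210 − 910) = 1521.8/2300 = 0.662 km.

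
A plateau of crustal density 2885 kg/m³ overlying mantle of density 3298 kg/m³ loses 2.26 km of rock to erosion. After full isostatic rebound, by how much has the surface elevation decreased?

0.283 km

Rebound u = e ρ_c/ρ_m = 2.26 km × 2885/3298 = 1.977 km.
Net surface drop = e − u = 2.26 km − 1.977 km = e (ρ_m − ρ_c)/ρ_m = 0.283 km.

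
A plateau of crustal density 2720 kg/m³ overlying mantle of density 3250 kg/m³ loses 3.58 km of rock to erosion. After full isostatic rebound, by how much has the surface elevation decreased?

Rebound u = e ρ_c/ρ_m = 3.58 km × 2720/3250 = 2.996 km.
Net surface drop = e − u = 3.58 km − 2.996 km = e (ρ_m − ρ_c)/ρ_m = 0.584 km.

0.584 km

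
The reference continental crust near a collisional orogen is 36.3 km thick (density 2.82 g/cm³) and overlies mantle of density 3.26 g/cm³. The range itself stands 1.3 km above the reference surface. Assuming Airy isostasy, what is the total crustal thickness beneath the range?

Root depth r = h ρ_c / (ρ_m − ρ_c) = 1.3 km × 2.82 / 0.44 = 8.332 km.
Total thickness = T + h + r = 36.3 km + 1.3 km + 8.332 km = 45.9 km.

45.9 km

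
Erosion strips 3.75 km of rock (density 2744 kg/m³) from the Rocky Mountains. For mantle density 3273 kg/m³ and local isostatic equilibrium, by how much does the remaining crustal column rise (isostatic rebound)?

Unloading: uplift u = e ρ_c/ρ_m = 3.75 km × 2744/3273 = 3.14 km.

3.14 km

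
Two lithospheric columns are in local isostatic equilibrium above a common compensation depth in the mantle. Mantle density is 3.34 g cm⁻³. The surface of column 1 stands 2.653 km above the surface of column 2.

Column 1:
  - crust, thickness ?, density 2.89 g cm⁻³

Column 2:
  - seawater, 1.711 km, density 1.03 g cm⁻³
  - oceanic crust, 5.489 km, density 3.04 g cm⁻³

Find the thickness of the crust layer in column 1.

Take the compensation level at the base of the deeper column (depth z_c below the surface of column 1) and equate Σ ρ_i t_i down to z_c; mantle fills any gap and the z_c terms cancel.
Column 1: x×2.89 + (z_c − 0 − x)×3.34
Column 2: 2.653×0 + 1.711×1.03 + 5.489×3.04 + (z_c − 2.653 − 7.2)×3.34
The z_c×3.34 term appears on both sides and cancels. Collect the known terms of each column as K = Σ(ρt)_known − 3.34 × (depth of known layers): K_1 = 0 − 3.34×0 = 0; K_2 = 18.44889 − 3.34×(2.653 + 7.2) = −14.46013.
Balance: K_1 − x×(3.34 − 2.89) = K_2, so x = (K_1 − K_2)/(3.34 − 2.89) = 14.4601/0.45 = 32.1 km.

32.1 km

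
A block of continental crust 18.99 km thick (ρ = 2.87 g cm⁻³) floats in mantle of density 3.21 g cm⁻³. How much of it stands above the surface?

2.01 km

Floating equilibrium: submerged depth d = t ρ_obj/ρ_fluid = 18.99 km × 2.87/3.21 = 16.98 km.
Freeboard = t − d = 18.99 km − 16.98 km = 2.01 km.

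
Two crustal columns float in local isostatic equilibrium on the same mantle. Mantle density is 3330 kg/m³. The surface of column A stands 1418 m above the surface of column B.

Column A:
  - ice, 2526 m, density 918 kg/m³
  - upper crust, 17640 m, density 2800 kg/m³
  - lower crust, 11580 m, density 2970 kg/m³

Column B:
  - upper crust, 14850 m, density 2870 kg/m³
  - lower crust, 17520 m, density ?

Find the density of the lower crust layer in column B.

2870 kg/m³

Take the compensation level at the base of the deeper column (depth z_c below the surface of column A) and equate Σ ρ_i t_i down to z_c; mantle fills any gap and the z_c terms cancel.
Column A: 2526×918 + 17640×2800 + 11580×2970 + (z_c − 31746)×3330
Column B: 1418×0 + 14850×2870 + 17520×ρ + (z_c − 1418 − 32370)×3330
The z_c×3330 term appears on both sides and cancels. Collect the known terms of each column as K = Σ(ρt)_known − 3330 × (depth of known layers): K_A = 86103468 − 3330×31746 = −19610712; K_B = 42619500 − 3330×(1418 + 32370) = −69894540.
Balance: K_A = K_B + 17520×ρ, so ρ = (K_A − K_B)/17520 = 50283800/17520 = 2870 kg/m³.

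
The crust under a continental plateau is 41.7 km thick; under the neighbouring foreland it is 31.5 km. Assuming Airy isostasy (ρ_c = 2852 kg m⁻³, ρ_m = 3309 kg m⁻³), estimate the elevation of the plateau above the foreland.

Excess crust Δ = 41.7 km − 31.5 km = 10.2 km, split between elevation h and root r with h + r = Δ.
Airy balance ρ_c h = (ρ_m − ρ_c) r gives r = h ρ_c/(ρ_m − ρ_c), so h (1 + ρ_c/(ρ_m − ρ_c)) = Δ, i.e. h = Δ (ρ_m − ρ_c)/ρ_m.
h = 10.2 km × 457/3309 = 1.41 km.

1.41 km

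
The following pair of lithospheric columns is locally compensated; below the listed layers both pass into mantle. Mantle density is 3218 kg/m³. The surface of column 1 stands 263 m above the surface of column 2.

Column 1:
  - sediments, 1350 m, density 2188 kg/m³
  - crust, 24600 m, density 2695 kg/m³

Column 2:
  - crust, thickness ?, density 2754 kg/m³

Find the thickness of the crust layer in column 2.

Take the compensation level at the base of the deeper column (depth z_c below the surface of column 1) and equate Σ ρ_i t_i down to z_c; mantle fills any gap and the z_c terms cancel.
Column 1: 1350×2188 + 24600×2695 + (z_c − 25950)×3218
Column 2: 263×0 + x×2754 + (z_c − 263 − 0 − x)×3218
The z_c×3218 term appears on both sides and cancels. Collect the known terms of each column as K = Σ(ρt)_known − 3218 × (depth of known layers): K_1 = 69250800 − 3218×25950 = −14256300; K_2 = 0 − 3218×(263 + 0) = −846334.
Balance: K_1 = K_2 − x×(3218 − 2754), so x = (K_2 − K_1)/(3218 − 2754) = 13410000/464 = 28900 m.

28900 m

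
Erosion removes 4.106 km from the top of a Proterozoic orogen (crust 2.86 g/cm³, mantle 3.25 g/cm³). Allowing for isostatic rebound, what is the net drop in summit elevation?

Rebound u = e ρ_c/ρ_m = 4.106 km × 2.86/3.25 = 3.613 km.
Net surface drop = e − u = 4.106 km − 3.613 km = e (ρ_m − ρ_c)/ρ_m = 0.493 km.

0.493 km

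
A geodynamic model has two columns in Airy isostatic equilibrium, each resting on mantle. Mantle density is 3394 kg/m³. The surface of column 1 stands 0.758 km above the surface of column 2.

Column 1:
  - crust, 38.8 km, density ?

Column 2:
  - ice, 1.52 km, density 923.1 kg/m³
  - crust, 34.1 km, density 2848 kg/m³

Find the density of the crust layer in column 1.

Take the compensation level at the base of the deeper column (depth z_c below the surface of column 1) and equate Σ ρ_i t_i down to z_c; mantle fills any gap and the z_c terms cancel.
Column 1: 38.8×ρ + (z_c − 38.8)×3394
Column 2: 0.758×0 + 1.52×923.1 + 34.1×2848 + (z_c − 0.758 − 35.62)×3394
The z_c×3394 term appears on both sides and cancels. Collect the known terms of each column as K = Σ(ρt)_known − 3394 × (depth of known layers): K_1 = 0 − 3394×38.8 = −131687.2; K_2 = 98519.912 − 3394×(0.758 + 35.62) = −24947.02.
Balance: K_1 + 38.8×ρ = K_2, so ρ = (K_2 − K_1)/38.8 = 106740/38.8 = 2750 kg/m³.

2750 kg/m³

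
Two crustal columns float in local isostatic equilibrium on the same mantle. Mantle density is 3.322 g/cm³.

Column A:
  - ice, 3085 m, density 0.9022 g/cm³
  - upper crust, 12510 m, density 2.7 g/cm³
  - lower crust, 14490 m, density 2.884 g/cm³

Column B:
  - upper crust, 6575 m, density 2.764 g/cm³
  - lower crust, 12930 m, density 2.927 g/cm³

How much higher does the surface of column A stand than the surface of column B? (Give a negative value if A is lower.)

3860 m

For any compensation level in the mantle, the mantle terms cancel and isostasy reduces to e = (Σt_A − Σt_B) − (Σ(ρt)_A − Σ(ρt)_B) / ρ_m.
Σt_A = 30085 m; Σt_B = 19505 m; Σ(ρt)_A = 78349.447; Σ(ρt)_B = 56019.41 (in m·g/cm³).
e = (30085 − 19505) − (78349.447 − 56019.41) / 3.322 = 3860 m.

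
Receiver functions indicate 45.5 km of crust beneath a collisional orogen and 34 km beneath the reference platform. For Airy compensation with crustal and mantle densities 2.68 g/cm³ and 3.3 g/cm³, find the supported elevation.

Excess crust Δ = 45.5 km − 34 km = 11.5 km, split between elevation h and root r with h + r = Δ.
Airy balance ρ_c h = (ρ_m − ρ_c) r gives r = h ρ_c/(ρ_m − ρ_c), so h (1 + ρ_c/(ρ_m − ρ_c)) = Δ, i.e. h = Δ (ρ_m − ρ_c)/ρ_m.
h = 11.5 km × 0.62/3.3 = 2.16 km.

2.16 km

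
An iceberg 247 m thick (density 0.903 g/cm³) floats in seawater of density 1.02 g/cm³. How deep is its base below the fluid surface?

219 m

Draft d = t ρ_obj/ρ_fluid = 247 m × 0.903/1.02 = 219 m.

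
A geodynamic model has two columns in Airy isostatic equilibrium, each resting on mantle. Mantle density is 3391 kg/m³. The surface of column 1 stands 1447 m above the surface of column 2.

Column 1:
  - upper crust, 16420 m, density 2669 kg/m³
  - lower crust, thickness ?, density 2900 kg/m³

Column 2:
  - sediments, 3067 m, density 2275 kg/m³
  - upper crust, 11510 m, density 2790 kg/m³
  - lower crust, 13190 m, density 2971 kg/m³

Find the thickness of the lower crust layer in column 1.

Take the compensation level at the base of the deeper column (depth z_c below the surface of column 1) and equate Σ ρ_i t_i down to z_c; mantle fills any gap and the z_c terms cancel.
Column 1: 16420×2669 + x×2900 + (z_c − 16420 − x)×3391
Column 2: 1447×0 + 3067×2275 + 11510×2790 + 13190×2971 + (z_c − 1447 − 27767)×3391
The z_c×3391 term appears on both sides and cancels. Collect the known terms of each column as K = Σ(ρt)_known − 3391 × (depth of known layers): K_1 = 43824980 − 3391×16420 = −11855240; K_2 = 78277815 − 3391×(1447 + 27767) = −20786859.
Balance: K_1 − x×(3391 − 2900) = K_2, so x = (K_1 − K_2)/(3391 − 2900) = 8931620/491 = 18200 m.

18200 m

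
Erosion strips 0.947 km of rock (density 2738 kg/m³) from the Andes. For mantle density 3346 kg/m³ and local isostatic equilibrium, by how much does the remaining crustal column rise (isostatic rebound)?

0.775 km

Unloading: uplift u = e ρ_c/ρ_m = 0.947 km × 2738/3346 = 0.775 km.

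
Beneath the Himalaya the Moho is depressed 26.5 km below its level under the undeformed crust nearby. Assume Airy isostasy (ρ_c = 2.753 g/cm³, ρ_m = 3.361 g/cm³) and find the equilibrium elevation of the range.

For local isostatic compensation: ρ_c h = (ρ_m − ρ_c) r.
h = r (ρ_m − ρ_c) / ρ_c = 26.5 km × (3.361 − 2.753) / 2.753 = 5.85 km.

5.85 km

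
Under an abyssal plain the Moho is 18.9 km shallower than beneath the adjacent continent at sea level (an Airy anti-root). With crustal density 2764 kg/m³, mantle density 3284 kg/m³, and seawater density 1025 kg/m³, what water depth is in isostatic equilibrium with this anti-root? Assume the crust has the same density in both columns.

5.65 km

Replacing a thickness d of crust by seawater at the top must be balanced by replacing crust with mantle at the base: d (ρ_c − ρ_w) = a (ρ_m − ρ_c).
d = a (ρ_m − ρ_c)/(ρ_c − ρ_w) = 18.9 km × 520/1739 = 5.65 km.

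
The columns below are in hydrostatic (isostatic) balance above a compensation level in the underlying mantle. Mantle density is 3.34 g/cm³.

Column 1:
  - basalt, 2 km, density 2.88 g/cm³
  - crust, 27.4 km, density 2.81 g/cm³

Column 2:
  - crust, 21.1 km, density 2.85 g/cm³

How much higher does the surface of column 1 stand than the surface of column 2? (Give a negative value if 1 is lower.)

1.53 km

For any compensation level in the mantle, the mantle terms cancel and isostasy reduces to e = (Σt_1 − Σt_2) − (Σ(ρt)_1 − Σ(ρt)_2) / ρ_m.
Σt_1 = 29.4 km; Σt_2 = 21.1 km; Σ(ρt)_1 = 82.754; Σ(ρt)_2 = 60.135 (in km·g/cm³).
e = (29.4 − 21.1) − (82.754 − 60.135) / 3.34 = 1.53 km.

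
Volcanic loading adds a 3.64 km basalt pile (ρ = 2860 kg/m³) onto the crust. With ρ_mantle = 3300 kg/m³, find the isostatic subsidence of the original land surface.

3.15 km

Subaerial loading: s = t ρ_load / ρ_m.
s = 3.64 km × 2860/3300 = 3.15 km.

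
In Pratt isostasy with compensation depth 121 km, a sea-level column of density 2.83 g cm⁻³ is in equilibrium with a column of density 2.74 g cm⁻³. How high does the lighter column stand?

3.97 km

ρ_ref D = ρ (D + h) → h = D (ρ_ref − ρ)/ρ.
h = 121 km × (2.83 − 2.74)/2.74 = 3.97 km.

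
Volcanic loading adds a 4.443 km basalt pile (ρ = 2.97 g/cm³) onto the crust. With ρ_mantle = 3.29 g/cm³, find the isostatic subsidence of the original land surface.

Subaerial loading: s = t ρ_load / ρ_m.
s = 4.443 km × 2.97/3.29 = 4.01 km.

4.01 km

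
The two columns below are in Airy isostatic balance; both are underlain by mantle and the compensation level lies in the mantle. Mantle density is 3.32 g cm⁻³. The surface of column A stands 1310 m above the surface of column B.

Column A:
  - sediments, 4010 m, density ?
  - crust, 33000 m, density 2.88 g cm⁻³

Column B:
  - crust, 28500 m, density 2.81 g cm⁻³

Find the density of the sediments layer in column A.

Take the compensation level at the base of the deeper column (depth z_c below the surface of column A) and equate Σ ρ_i t_i down to z_c; mantle fills any gap and the z_c terms cancel.
Column A: 4010×ρ + 33000×2.88 + (z_c − 37010)×3.32
Column B: 1310×0 + 28500×2.81 + (z_c − 1310 − 28500)×3.32
The z_c×3.32 term appears on both sides and cancels. Collect the known terms of each column as K = Σ(ρt)_known − 3.32 × (depth of known layers): K_A = 95040 − 3.32×37010 = −27833.2; K_B = 80085 − 3.32×(1310 + 28500) = −18884.2.
Balance: K_A + 4010×ρ = K_B, so ρ = (K_B − K_A)/4010 = 8949/4010 = 2.23 g cm⁻³.

2.23 g cm⁻³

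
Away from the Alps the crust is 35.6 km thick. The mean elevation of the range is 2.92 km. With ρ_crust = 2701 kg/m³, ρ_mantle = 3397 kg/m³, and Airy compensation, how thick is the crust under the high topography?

49.9 km

Root depth r = h ρ_c / (ρ_m − ρ_c) = 2.92 km × 2701 / 696 = 11.33 km.
Total thickness = T + h + r = 35.6 km + 2.92 km + 11.33 km = 49.9 km.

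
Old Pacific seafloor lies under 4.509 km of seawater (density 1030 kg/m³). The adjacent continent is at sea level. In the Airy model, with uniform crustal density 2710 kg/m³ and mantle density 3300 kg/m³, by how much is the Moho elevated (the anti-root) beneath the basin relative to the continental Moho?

By Archimedes' principle applied to the lithosphere: replacing crust with seawater at the top is compensated by replacing crust with mantle at the base: d (ρ_c − ρ_w) = a (ρ_m − ρ_c).
a = d (ρ_c − ρ_w)/(ρ_m − ρ_c) = 4.509 km × 1680/590 = 12.8 km.

12.8 km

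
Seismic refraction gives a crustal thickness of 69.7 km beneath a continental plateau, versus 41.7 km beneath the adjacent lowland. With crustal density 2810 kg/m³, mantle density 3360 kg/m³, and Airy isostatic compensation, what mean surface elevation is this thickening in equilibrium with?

Excess crust Δ = 69.7 km − 41.7 km = 28 km, split between elevation h and root r with h + r = Δ.
Airy balance ρ_c h = (ρ_m − ρ_c) r gives r = h ρ_c/(ρ_m − ρ_c), so h (1 + ρ_c/(ρ_m − ρ_c)) = Δ, i.e. h = Δ (ρ_m − ρ_c)/ρ_m.
h = 28 km × 550/3360 = 4.58 km.

4.58 km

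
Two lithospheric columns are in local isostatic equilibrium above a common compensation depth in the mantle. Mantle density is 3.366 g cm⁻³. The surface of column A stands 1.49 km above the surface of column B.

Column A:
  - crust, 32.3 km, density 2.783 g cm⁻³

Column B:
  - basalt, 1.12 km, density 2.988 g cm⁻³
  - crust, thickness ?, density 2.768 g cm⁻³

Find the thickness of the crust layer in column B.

22.4 km

Take the compensation level at the base of the deeper column (depth z_c below the surface of column A) and equate Σ ρ_i t_i down to z_c; mantle fills any gap and the z_c terms cancel.
Column A: 32.3×2.783 + (z_c − 32.3)×3.366
Column B: 1.49×0 + 1.12×2.988 + x×2.768 + (z_c − 1.49 − 1.12 − x)×3.366
The z_c×3.366 term appears on both sides and cancels. Collect the known terms of each column as K = Σ(ρt)_known − 3.366 × (depth of known layers): K_A = 89.8909 − 3.366×32.3 = −18.8309; K_B = 3.34656 − 3.366×(1.49 + 1.12) = −5.4387.
Balance: K_A = K_B − x×(3.366 − 2.768), so x = (K_B − K_A)/(3.366 − 2.768) = 13.3922/0.598 = 22.4 km.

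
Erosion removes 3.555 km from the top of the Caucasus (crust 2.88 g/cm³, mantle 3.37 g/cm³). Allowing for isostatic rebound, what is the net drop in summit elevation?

Rebound u = e ρ_c/ρ_m = 3.555 km × 2.88/3.37 = 3.038 km.
Net surface drop = e − u = 3.555 km − 3.038 km = e (ρ_m − ρ_c)/ρ_m = 0.517 km.

0.517 km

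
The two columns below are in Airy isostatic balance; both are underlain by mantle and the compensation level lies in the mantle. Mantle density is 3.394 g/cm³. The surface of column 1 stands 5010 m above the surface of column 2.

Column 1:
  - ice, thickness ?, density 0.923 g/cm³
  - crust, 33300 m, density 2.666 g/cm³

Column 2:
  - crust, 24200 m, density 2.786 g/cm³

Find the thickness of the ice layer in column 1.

Take the compensation level at the base of the deeper column (depth z_c below the surface of column 1) and equate Σ ρ_i t_i down to z_c; mantle fills any gap and the z_c terms cancel.
Column 1: x×0.923 + 33300×2.666 + (z_c − 33300 − x)×3.394
Column 2: 5010×0 + 24200×2.786 + (z_c − 5010 − 24200)×3.394
The z_c×3.394 term appears on both sides and cancels. Collect the known terms of each column as K = Σ(ρt)_known − 3.394 × (depth of known layers): K_1 = 88777.8 − 3.394×33300 = −24242.4; K_2 = 67421.2 − 3.394×(5010 + 24200) = −31717.54.
Balance: K_1 − x×(3.394 − 0.923) = K_2, so x = (K_1 − K_2)/(3.394 − 0.923) = 7475.14/2.471 = 3030 m.

3030 m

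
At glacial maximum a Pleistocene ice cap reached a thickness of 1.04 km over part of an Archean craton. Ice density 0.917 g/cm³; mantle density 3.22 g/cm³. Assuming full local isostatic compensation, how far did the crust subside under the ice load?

Isostatic balance requires: the ice load ρ_ice t is balanced by mantle displaced below, ρ_m s.
s = t ρ_ice / ρ_m = 1.04 km × 0.917/3.22 = 0.296 km.

0.296 km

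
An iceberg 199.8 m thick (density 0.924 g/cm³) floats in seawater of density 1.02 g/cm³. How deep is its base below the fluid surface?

Draft d = t ρ_obj/ρ_fluid = 199.8 m × 0.924/1.02 = 181 m.

181 m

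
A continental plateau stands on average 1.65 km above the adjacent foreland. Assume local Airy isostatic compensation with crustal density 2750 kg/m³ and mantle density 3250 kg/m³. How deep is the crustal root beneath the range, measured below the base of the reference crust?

9.07 km

Balancing pressure at the compensation depth: the weight of the topography is balanced by the buoyancy of the root, ρ_c h = (ρ_m − ρ_c) r.
r = h · ρ_c / (ρ_m − ρ_c) = 1.65 km × 2750 / (3250 − 2750) = 9.07 km.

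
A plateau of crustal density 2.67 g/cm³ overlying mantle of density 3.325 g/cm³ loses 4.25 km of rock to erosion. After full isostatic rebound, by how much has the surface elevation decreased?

Rebound u = e ρ_c/ρ_m = 4.25 km × 2.67/3.325 = 3.413 km.
Net surface drop = e − u = 4.25 km − 3.413 km = e (ρ_m − ρ_c)/ρ_m = 0.837 km.

0.837 km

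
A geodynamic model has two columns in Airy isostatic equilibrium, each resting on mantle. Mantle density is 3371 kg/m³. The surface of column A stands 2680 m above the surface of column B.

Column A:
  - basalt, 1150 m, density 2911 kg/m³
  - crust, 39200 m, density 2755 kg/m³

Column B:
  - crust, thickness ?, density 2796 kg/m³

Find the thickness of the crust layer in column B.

27200 m

Take the compensation level at the base of the deeper column (depth z_c below the surface of column A) and equate Σ ρ_i t_i down to z_c; mantle fills any gap and the z_c terms cancel.
Column A: 1150×2911 + 39200×2755 + (z_c − 40350)×3371
Column B: 2680×0 + x×2796 + (z_c − 2680 − 0 − x)×3371
The z_c×3371 term appears on both sides and cancels. Collect the known terms of each column as K = Σ(ρt)_known − 3371 × (depth of known layers): K_A = 111343650 − 3371×40350 = −24676200; K_B = 0 − 3371×(2680 + 0) = −9034280.
Balance: K_A = K_B − x×(3371 − 2796), so x = (K_B − K_A)/(3371 − 2796) = 15641900/575 = 27200 m.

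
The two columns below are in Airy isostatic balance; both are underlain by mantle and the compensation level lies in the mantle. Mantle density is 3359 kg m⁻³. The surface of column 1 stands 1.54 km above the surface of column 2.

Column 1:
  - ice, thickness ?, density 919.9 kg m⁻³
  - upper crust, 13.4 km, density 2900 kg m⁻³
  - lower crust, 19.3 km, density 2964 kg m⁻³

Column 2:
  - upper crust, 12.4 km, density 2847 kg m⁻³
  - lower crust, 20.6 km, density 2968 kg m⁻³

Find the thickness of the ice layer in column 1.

Take the compensation level at the base of the deeper column (depth z_c below the surface of column 1) and equate Σ ρ_i t_i down to z_c; mantle fills any gap and the z_c terms cancel.
Column 1: x×919.9 + 13.4×2900 + 19.3×2964 + (z_c − 32.7 − x)×3359
Column 2: 1.54×0 + 12.4×2847 + 20.6×2968 + (z_c − 1.54 − 33)×3359
The z_c×3359 term appears on both sides and cancels. Collect the known terms of each column as K = Σ(ρt)_known − 3359 × (depth of known layers): K_1 = 96065.2 − 3359×32.7 = −13774.1; K_2 = 96443.6 − 3359×(1.54 + 33) = −19576.26.
Balance: K_1 − x×(3359 − 919.9) = K_2, so x = (K_1 − K_2)/(3359 − 919.9) = 5802.16/2439.1 = 2.38 km.

2.38 km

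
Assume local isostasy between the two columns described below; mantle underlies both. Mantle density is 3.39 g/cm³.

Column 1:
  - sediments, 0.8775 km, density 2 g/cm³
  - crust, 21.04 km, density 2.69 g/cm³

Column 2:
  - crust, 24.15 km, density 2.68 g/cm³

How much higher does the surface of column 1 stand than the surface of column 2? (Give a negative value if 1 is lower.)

For any compensation level in the mantle, the mantle terms cancel and isostasy reduces to e = (Σt_1 − Σt_2) − (Σ(ρt)_1 − Σ(ρt)_2) / ρ_m.
Σt_1 = 21.9175 km; Σt_2 = 24.15 km; Σ(ρt)_1 = 58.3526; Σ(ρt)_2 = 64.722 (in km·g/cm³).
e = (21.9175 − 24.15) − (58.3526 − 64.722) / 3.39 = −0.354 km.

−0.354 km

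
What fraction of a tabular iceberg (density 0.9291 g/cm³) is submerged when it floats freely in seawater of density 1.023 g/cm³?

90.8%

Submerged fraction = ρ_obj/ρ_fluid = 0.9291/1.023 = 90.8%.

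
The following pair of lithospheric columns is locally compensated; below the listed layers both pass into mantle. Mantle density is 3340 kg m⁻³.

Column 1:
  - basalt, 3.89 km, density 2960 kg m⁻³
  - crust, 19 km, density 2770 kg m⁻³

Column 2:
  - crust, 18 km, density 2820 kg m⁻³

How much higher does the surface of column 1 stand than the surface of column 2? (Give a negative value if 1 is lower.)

For any compensation level in the mantle, the mantle terms cancel and isostasy reduces to e = (Σt_1 − Σt_2) − (Σ(ρt)_1 − Σ(ρt)_2) / ρ_m.
Σt_1 = 22.89 km; Σt_2 = 18 km; Σ(ρt)_1 = 64144.4; Σ(ρt)_2 = 50760 (in km·kg m⁻³).
e = (22.89 − 18) − (64144.4 − 50760) / 3340 = 0.883 km.

0.883 km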